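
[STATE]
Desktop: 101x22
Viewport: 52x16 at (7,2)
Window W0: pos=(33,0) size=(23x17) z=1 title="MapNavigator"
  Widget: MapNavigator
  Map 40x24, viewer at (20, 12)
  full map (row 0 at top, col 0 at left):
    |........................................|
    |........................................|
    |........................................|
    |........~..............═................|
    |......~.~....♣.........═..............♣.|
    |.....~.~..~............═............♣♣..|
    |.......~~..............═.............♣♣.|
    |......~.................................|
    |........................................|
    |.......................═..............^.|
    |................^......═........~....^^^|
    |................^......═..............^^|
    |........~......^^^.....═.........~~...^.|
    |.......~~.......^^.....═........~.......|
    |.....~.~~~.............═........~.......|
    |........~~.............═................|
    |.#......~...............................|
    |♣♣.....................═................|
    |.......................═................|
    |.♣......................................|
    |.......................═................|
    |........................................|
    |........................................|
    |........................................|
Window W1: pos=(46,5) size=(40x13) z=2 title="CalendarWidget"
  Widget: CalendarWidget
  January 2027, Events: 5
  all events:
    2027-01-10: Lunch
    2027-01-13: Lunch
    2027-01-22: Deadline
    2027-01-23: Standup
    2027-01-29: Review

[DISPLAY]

                          ┠─────────────────────┨   
                          ┃.............═.......┃   
                          ┃.....................┃   
                          ┃............┏━━━━━━━━━━━━
                          ┃............┃ CalendarWid
                          ┃......^.....┠────────────
                          ┃......^.....┃            
                          ┃.....^^^..@.┃Mo Tu We Th 
                          ┃......^^....┃            
                          ┃............┃ 4  5  6  7 
                          ┃............┃11 12 13* 14
                          ┃............┃18 19 20 21 
                          ┃............┃25 26 27 28 
                          ┃............┃            
                          ┗━━━━━━━━━━━━┃            
                                       ┗━━━━━━━━━━━━


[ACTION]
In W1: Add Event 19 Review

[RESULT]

                          ┠─────────────────────┨   
                          ┃.............═.......┃   
                          ┃.....................┃   
                          ┃............┏━━━━━━━━━━━━
                          ┃............┃ CalendarWid
                          ┃......^.....┠────────────
                          ┃......^.....┃            
                          ┃.....^^^..@.┃Mo Tu We Th 
                          ┃......^^....┃            
                          ┃............┃ 4  5  6  7 
                          ┃............┃11 12 13* 14
                          ┃............┃18 19* 20 21
                          ┃............┃25 26 27 28 
                          ┃............┃            
                          ┗━━━━━━━━━━━━┃            
                                       ┗━━━━━━━━━━━━


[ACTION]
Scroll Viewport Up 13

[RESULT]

                          ┏━━━━━━━━━━━━━━━━━━━━━┓   
                          ┃ MapNavigator        ┃   
                          ┠─────────────────────┨   
                          ┃.............═.......┃   
                          ┃.....................┃   
                          ┃............┏━━━━━━━━━━━━
                          ┃............┃ CalendarWid
                          ┃......^.....┠────────────
                          ┃......^.....┃            
                          ┃.....^^^..@.┃Mo Tu We Th 
                          ┃......^^....┃            
                          ┃............┃ 4  5  6  7 
                          ┃............┃11 12 13* 14
                          ┃............┃18 19* 20 21
                          ┃............┃25 26 27 28 
                          ┃............┃            


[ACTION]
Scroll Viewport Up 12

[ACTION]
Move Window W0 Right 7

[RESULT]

                                 ┏━━━━━━━━━━━━━━━━━━
                                 ┃ MapNavigator     
                                 ┠──────────────────
                                 ┃.............═....
                                 ┃..................
                                 ┃.....┏━━━━━━━━━━━━
                                 ┃.....┃ CalendarWid
                                 ┃.....┠────────────
                                 ┃.....┃            
                                 ┃.....┃Mo Tu We Th 
                                 ┃.....┃            
                                 ┃.....┃ 4  5  6  7 
                                 ┃.....┃11 12 13* 14
                                 ┃.....┃18 19* 20 21
                                 ┃.....┃25 26 27 28 
                                 ┃.....┃            


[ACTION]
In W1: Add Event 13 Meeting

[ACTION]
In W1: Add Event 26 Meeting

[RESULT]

                                 ┏━━━━━━━━━━━━━━━━━━
                                 ┃ MapNavigator     
                                 ┠──────────────────
                                 ┃.............═....
                                 ┃..................
                                 ┃.....┏━━━━━━━━━━━━
                                 ┃.....┃ CalendarWid
                                 ┃.....┠────────────
                                 ┃.....┃            
                                 ┃.....┃Mo Tu We Th 
                                 ┃.....┃            
                                 ┃.....┃ 4  5  6  7 
                                 ┃.....┃11 12 13* 14
                                 ┃.....┃18 19* 20 21
                                 ┃.....┃25 26* 27 28
                                 ┃.....┃            


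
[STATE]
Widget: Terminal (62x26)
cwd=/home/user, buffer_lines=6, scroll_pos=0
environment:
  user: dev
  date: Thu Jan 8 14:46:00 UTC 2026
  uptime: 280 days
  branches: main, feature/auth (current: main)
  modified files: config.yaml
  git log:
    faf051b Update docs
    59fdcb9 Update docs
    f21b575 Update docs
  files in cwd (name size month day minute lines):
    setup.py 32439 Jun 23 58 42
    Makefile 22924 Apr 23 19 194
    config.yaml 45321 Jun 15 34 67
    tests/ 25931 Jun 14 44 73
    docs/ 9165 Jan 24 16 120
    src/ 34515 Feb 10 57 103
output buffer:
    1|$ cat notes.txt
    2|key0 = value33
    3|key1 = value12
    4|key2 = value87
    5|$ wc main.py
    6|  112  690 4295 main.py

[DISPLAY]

$ cat notes.txt                                               
key0 = value33                                                
key1 = value12                                                
key2 = value87                                                
$ wc main.py                                                  
  112  690 4295 main.py                                       
$ █                                                           
                                                              
                                                              
                                                              
                                                              
                                                              
                                                              
                                                              
                                                              
                                                              
                                                              
                                                              
                                                              
                                                              
                                                              
                                                              
                                                              
                                                              
                                                              
                                                              


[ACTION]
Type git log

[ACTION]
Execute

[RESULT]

$ cat notes.txt                                               
key0 = value33                                                
key1 = value12                                                
key2 = value87                                                
$ wc main.py                                                  
  112  690 4295 main.py                                       
$ git log                                                     
faf051b Update docs                                           
59fdcb9 Update docs                                           
f21b575 Update docs                                           
$ █                                                           
                                                              
                                                              
                                                              
                                                              
                                                              
                                                              
                                                              
                                                              
                                                              
                                                              
                                                              
                                                              
                                                              
                                                              
                                                              


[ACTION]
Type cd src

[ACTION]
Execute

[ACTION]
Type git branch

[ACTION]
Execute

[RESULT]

$ cat notes.txt                                               
key0 = value33                                                
key1 = value12                                                
key2 = value87                                                
$ wc main.py                                                  
  112  690 4295 main.py                                       
$ git log                                                     
faf051b Update docs                                           
59fdcb9 Update docs                                           
f21b575 Update docs                                           
$ cd src                                                      
                                                              
$ git branch                                                  
* main                                                        
  feature/auth                                                
$ █                                                           
                                                              
                                                              
                                                              
                                                              
                                                              
                                                              
                                                              
                                                              
                                                              
                                                              


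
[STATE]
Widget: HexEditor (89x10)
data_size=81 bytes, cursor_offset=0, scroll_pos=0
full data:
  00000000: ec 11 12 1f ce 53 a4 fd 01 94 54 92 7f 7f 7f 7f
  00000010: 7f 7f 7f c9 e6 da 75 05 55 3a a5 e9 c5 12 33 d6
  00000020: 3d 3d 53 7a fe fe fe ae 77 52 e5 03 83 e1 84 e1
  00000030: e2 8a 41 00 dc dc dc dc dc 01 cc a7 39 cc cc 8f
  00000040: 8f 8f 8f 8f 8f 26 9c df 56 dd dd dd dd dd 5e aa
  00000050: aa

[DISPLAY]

00000000  EC 11 12 1f ce 53 a4 fd  01 94 54 92 7f 7f 7f 7f  |.....S....T.....|           
00000010  7f 7f 7f c9 e6 da 75 05  55 3a a5 e9 c5 12 33 d6  |......u.U:....3.|           
00000020  3d 3d 53 7a fe fe fe ae  77 52 e5 03 83 e1 84 e1  |==Sz....wR......|           
00000030  e2 8a 41 00 dc dc dc dc  dc 01 cc a7 39 cc cc 8f  |..A.........9...|           
00000040  8f 8f 8f 8f 8f 26 9c df  56 dd dd dd dd dd 5e aa  |.....&..V.....^.|           
00000050  aa                                                |.               |           
                                                                                         
                                                                                         
                                                                                         
                                                                                         


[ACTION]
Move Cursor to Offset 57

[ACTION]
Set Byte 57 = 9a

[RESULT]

00000000  ec 11 12 1f ce 53 a4 fd  01 94 54 92 7f 7f 7f 7f  |.....S....T.....|           
00000010  7f 7f 7f c9 e6 da 75 05  55 3a a5 e9 c5 12 33 d6  |......u.U:....3.|           
00000020  3d 3d 53 7a fe fe fe ae  77 52 e5 03 83 e1 84 e1  |==Sz....wR......|           
00000030  e2 8a 41 00 dc dc dc dc  dc 9A cc a7 39 cc cc 8f  |..A.........9...|           
00000040  8f 8f 8f 8f 8f 26 9c df  56 dd dd dd dd dd 5e aa  |.....&..V.....^.|           
00000050  aa                                                |.               |           
                                                                                         
                                                                                         
                                                                                         
                                                                                         


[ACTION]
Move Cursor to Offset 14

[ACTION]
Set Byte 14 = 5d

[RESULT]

00000000  ec 11 12 1f ce 53 a4 fd  01 94 54 92 7f 7f 5D 7f  |.....S....T...].|           
00000010  7f 7f 7f c9 e6 da 75 05  55 3a a5 e9 c5 12 33 d6  |......u.U:....3.|           
00000020  3d 3d 53 7a fe fe fe ae  77 52 e5 03 83 e1 84 e1  |==Sz....wR......|           
00000030  e2 8a 41 00 dc dc dc dc  dc 9a cc a7 39 cc cc 8f  |..A.........9...|           
00000040  8f 8f 8f 8f 8f 26 9c df  56 dd dd dd dd dd 5e aa  |.....&..V.....^.|           
00000050  aa                                                |.               |           
                                                                                         
                                                                                         
                                                                                         
                                                                                         


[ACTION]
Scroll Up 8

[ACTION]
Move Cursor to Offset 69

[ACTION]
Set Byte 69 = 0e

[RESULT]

00000000  ec 11 12 1f ce 53 a4 fd  01 94 54 92 7f 7f 5d 7f  |.....S....T...].|           
00000010  7f 7f 7f c9 e6 da 75 05  55 3a a5 e9 c5 12 33 d6  |......u.U:....3.|           
00000020  3d 3d 53 7a fe fe fe ae  77 52 e5 03 83 e1 84 e1  |==Sz....wR......|           
00000030  e2 8a 41 00 dc dc dc dc  dc 9a cc a7 39 cc cc 8f  |..A.........9...|           
00000040  8f 8f 8f 8f 8f 0E 9c df  56 dd dd dd dd dd 5e aa  |........V.....^.|           
00000050  aa                                                |.               |           
                                                                                         
                                                                                         
                                                                                         
                                                                                         


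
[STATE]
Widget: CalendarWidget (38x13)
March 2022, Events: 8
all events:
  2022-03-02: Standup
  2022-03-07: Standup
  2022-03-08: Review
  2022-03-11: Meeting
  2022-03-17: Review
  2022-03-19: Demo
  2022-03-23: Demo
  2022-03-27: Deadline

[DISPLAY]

              March 2022              
Mo Tu We Th Fr Sa Su                  
    1  2*  3  4  5  6                 
 7*  8*  9 10 11* 12 13               
14 15 16 17* 18 19* 20                
21 22 23* 24 25 26 27*                
28 29 30 31                           
                                      
                                      
                                      
                                      
                                      
                                      


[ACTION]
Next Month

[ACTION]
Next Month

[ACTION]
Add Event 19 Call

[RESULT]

               May 2022               
Mo Tu We Th Fr Sa Su                  
                   1                  
 2  3  4  5  6  7  8                  
 9 10 11 12 13 14 15                  
16 17 18 19* 20 21 22                 
23 24 25 26 27 28 29                  
30 31                                 
                                      
                                      
                                      
                                      
                                      


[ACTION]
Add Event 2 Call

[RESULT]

               May 2022               
Mo Tu We Th Fr Sa Su                  
                   1                  
 2*  3  4  5  6  7  8                 
 9 10 11 12 13 14 15                  
16 17 18 19* 20 21 22                 
23 24 25 26 27 28 29                  
30 31                                 
                                      
                                      
                                      
                                      
                                      


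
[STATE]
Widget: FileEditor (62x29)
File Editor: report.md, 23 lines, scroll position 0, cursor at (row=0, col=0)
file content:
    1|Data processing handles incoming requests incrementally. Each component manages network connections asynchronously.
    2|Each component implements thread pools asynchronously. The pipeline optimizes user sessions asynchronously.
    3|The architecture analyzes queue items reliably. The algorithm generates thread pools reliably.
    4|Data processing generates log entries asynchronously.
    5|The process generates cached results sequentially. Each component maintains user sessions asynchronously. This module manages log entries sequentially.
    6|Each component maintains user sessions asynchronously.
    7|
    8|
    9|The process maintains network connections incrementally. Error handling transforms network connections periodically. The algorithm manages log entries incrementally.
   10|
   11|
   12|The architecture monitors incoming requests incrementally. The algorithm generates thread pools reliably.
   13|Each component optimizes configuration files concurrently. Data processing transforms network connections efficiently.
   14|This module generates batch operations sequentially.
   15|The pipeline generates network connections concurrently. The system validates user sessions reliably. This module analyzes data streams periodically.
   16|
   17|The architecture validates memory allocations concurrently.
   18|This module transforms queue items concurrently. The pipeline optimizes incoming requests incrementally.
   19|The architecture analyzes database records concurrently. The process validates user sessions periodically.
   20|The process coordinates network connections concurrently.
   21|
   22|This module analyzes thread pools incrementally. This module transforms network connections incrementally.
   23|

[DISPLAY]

█ata processing handles incoming requests incrementally. Each▲
Each component implements thread pools asynchronously. The pi█
The architecture analyzes queue items reliably. The algorithm░
Data processing generates log entries asynchronously.        ░
The process generates cached results sequentially. Each compo░
Each component maintains user sessions asynchronously.       ░
                                                             ░
                                                             ░
The process maintains network connections incrementally. Erro░
                                                             ░
                                                             ░
The architecture monitors incoming requests incrementally. Th░
Each component optimizes configuration files concurrently. Da░
This module generates batch operations sequentially.         ░
The pipeline generates network connections concurrently. The ░
                                                             ░
The architecture validates memory allocations concurrently.  ░
This module transforms queue items concurrently. The pipeline░
The architecture analyzes database records concurrently. The ░
The process coordinates network connections concurrently.    ░
                                                             ░
This module analyzes thread pools incrementally. This module ░
                                                             ░
                                                             ░
                                                             ░
                                                             ░
                                                             ░
                                                             ░
                                                             ▼


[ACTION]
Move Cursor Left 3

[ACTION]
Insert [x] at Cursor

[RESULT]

x█ata processing handles incoming requests incrementally. Eac▲
Each component implements thread pools asynchronously. The pi█
The architecture analyzes queue items reliably. The algorithm░
Data processing generates log entries asynchronously.        ░
The process generates cached results sequentially. Each compo░
Each component maintains user sessions asynchronously.       ░
                                                             ░
                                                             ░
The process maintains network connections incrementally. Erro░
                                                             ░
                                                             ░
The architecture monitors incoming requests incrementally. Th░
Each component optimizes configuration files concurrently. Da░
This module generates batch operations sequentially.         ░
The pipeline generates network connections concurrently. The ░
                                                             ░
The architecture validates memory allocations concurrently.  ░
This module transforms queue items concurrently. The pipeline░
The architecture analyzes database records concurrently. The ░
The process coordinates network connections concurrently.    ░
                                                             ░
This module analyzes thread pools incrementally. This module ░
                                                             ░
                                                             ░
                                                             ░
                                                             ░
                                                             ░
                                                             ░
                                                             ▼


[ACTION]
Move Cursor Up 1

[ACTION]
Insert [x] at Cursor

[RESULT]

xx█ata processing handles incoming requests incrementally. Ea▲
Each component implements thread pools asynchronously. The pi█
The architecture analyzes queue items reliably. The algorithm░
Data processing generates log entries asynchronously.        ░
The process generates cached results sequentially. Each compo░
Each component maintains user sessions asynchronously.       ░
                                                             ░
                                                             ░
The process maintains network connections incrementally. Erro░
                                                             ░
                                                             ░
The architecture monitors incoming requests incrementally. Th░
Each component optimizes configuration files concurrently. Da░
This module generates batch operations sequentially.         ░
The pipeline generates network connections concurrently. The ░
                                                             ░
The architecture validates memory allocations concurrently.  ░
This module transforms queue items concurrently. The pipeline░
The architecture analyzes database records concurrently. The ░
The process coordinates network connections concurrently.    ░
                                                             ░
This module analyzes thread pools incrementally. This module ░
                                                             ░
                                                             ░
                                                             ░
                                                             ░
                                                             ░
                                                             ░
                                                             ▼


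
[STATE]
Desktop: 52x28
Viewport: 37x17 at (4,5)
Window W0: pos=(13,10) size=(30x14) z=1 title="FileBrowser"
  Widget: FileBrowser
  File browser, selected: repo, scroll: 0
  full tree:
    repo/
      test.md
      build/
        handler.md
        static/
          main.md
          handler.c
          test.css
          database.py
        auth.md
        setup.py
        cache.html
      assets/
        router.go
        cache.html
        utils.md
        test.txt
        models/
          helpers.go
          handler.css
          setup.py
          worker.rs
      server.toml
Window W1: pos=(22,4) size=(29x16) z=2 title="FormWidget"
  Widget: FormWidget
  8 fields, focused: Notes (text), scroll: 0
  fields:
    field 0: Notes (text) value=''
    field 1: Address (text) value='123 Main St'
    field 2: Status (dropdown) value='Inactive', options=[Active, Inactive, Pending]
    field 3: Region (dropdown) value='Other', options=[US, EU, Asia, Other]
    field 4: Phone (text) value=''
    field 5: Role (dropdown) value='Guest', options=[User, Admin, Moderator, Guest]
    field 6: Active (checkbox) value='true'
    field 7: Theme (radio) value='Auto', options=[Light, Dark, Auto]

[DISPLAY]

                  ┃ FormWidget       
                  ┠──────────────────
                  ┃> Notes:      [   
                  ┃  Address:    [123
                  ┃  Status:     [Ina
         ┏━━━━━━━━┃  Region:     [Oth
         ┃ FileBro┃  Phone:      [   
         ┠────────┃  Role:       [Gue
         ┃> [-] re┃  Active:     [x] 
         ┃    test┃  Theme:      ( ) 
         ┃    [+] ┃                  
         ┃    [+] ┃                  
         ┃    serv┃                  
         ┃        ┃                  
         ┃        ┗━━━━━━━━━━━━━━━━━━
         ┃                           
         ┃                           


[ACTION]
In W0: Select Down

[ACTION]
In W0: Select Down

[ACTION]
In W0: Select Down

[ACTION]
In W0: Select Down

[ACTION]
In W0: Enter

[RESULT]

                  ┃ FormWidget       
                  ┠──────────────────
                  ┃> Notes:      [   
                  ┃  Address:    [123
                  ┃  Status:     [Ina
         ┏━━━━━━━━┃  Region:     [Oth
         ┃ FileBro┃  Phone:      [   
         ┠────────┃  Role:       [Gue
         ┃  [-] re┃  Active:     [x] 
         ┃    test┃  Theme:      ( ) 
         ┃    [+] ┃                  
         ┃    [+] ┃                  
         ┃  > serv┃                  
         ┃        ┃                  
         ┃        ┗━━━━━━━━━━━━━━━━━━
         ┃                           
         ┃                           


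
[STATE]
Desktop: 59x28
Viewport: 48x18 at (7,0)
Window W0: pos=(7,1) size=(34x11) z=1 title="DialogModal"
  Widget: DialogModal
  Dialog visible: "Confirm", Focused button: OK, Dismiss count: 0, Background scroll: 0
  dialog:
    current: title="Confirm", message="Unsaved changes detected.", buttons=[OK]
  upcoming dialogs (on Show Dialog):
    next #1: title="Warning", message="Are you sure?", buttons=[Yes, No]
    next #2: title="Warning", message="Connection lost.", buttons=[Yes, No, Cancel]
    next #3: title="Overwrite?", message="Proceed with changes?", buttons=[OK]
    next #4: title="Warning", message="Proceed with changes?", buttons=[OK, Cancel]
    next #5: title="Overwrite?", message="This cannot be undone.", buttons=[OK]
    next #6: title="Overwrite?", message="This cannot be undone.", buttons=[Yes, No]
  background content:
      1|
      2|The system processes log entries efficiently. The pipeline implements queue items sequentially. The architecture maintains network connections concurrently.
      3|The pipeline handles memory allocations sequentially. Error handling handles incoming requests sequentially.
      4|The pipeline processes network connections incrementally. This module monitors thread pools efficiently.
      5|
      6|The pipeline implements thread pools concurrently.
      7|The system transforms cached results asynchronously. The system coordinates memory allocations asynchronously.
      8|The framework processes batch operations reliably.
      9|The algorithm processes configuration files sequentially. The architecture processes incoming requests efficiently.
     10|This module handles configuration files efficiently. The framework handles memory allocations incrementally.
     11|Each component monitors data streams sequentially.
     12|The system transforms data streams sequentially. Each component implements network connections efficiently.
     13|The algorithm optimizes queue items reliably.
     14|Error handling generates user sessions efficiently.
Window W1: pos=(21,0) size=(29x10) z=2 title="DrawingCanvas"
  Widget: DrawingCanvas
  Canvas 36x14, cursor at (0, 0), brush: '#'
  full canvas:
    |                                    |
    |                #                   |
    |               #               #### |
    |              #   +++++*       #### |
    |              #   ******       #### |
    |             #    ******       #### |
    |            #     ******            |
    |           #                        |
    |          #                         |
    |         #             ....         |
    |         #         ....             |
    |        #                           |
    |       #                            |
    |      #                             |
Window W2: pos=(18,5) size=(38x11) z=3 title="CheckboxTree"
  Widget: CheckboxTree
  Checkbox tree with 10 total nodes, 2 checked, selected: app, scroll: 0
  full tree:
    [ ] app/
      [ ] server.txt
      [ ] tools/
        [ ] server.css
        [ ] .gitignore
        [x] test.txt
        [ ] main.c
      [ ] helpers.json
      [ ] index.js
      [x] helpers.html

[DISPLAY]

              ┏━━━━━━━━━━━━━━━━━━━━━━━━━━━┓     
┏━━━━━━━━━━━━━┃ DrawingCanvas             ┃     
┃ DialogModal ┠───────────────────────────┨     
┠─────────────┃+                          ┃     
┃             ┃                #          ┃     
┃Th┌───────┏━━━━━━━━━━━━━━━━━━━━━━━━━━━━━━━━━━━━
┃Th│       ┃ CheckboxTree                       
┃Th│Unsaved┠────────────────────────────────────
┃  │       ┃>[-] app/                           
┃Th└───────┃   [ ] server.txt                   
┃The system┃   [-] tools/                       
┗━━━━━━━━━━┃     [ ] server.css                 
           ┃     [ ] .gitignore                 
           ┃     [x] test.txt                   
           ┃     [ ] main.c                     
           ┗━━━━━━━━━━━━━━━━━━━━━━━━━━━━━━━━━━━━
                                                
                                                


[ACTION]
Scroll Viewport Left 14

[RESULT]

                     ┏━━━━━━━━━━━━━━━━━━━━━━━━━━
       ┏━━━━━━━━━━━━━┃ DrawingCanvas            
       ┃ DialogModal ┠──────────────────────────
       ┠─────────────┃+                         
       ┃             ┃                #         
       ┃Th┌───────┏━━━━━━━━━━━━━━━━━━━━━━━━━━━━━
       ┃Th│       ┃ CheckboxTree                
       ┃Th│Unsaved┠─────────────────────────────
       ┃  │       ┃>[-] app/                    
       ┃Th└───────┃   [ ] server.txt            
       ┃The system┃   [-] tools/                
       ┗━━━━━━━━━━┃     [ ] server.css          
                  ┃     [ ] .gitignore          
                  ┃     [x] test.txt            
                  ┃     [ ] main.c              
                  ┗━━━━━━━━━━━━━━━━━━━━━━━━━━━━━
                                                
                                                


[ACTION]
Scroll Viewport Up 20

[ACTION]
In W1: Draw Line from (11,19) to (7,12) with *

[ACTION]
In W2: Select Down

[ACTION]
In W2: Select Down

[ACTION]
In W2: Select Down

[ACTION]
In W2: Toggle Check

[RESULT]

                     ┏━━━━━━━━━━━━━━━━━━━━━━━━━━
       ┏━━━━━━━━━━━━━┃ DrawingCanvas            
       ┃ DialogModal ┠──────────────────────────
       ┠─────────────┃+                         
       ┃             ┃                #         
       ┃Th┌───────┏━━━━━━━━━━━━━━━━━━━━━━━━━━━━━
       ┃Th│       ┃ CheckboxTree                
       ┃Th│Unsaved┠─────────────────────────────
       ┃  │       ┃ [-] app/                    
       ┃Th└───────┃   [ ] server.txt            
       ┃The system┃   [-] tools/                
       ┗━━━━━━━━━━┃>    [x] server.css          
                  ┃     [ ] .gitignore          
                  ┃     [x] test.txt            
                  ┃     [ ] main.c              
                  ┗━━━━━━━━━━━━━━━━━━━━━━━━━━━━━
                                                
                                                


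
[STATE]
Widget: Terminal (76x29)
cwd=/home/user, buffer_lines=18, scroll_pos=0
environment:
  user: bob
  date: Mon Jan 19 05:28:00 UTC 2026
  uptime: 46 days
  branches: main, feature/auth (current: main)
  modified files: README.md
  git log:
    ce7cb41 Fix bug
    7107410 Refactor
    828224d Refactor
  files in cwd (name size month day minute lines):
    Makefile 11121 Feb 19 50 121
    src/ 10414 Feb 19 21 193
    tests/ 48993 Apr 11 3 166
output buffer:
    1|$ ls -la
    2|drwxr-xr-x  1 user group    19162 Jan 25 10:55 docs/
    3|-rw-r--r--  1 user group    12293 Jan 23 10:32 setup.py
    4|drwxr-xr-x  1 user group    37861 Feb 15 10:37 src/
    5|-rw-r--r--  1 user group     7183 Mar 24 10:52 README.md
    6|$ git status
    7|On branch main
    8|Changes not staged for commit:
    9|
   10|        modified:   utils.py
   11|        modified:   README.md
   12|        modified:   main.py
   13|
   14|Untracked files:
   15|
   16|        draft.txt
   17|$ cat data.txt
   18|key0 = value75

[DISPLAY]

$ ls -la                                                                    
drwxr-xr-x  1 user group    19162 Jan 25 10:55 docs/                        
-rw-r--r--  1 user group    12293 Jan 23 10:32 setup.py                     
drwxr-xr-x  1 user group    37861 Feb 15 10:37 src/                         
-rw-r--r--  1 user group     7183 Mar 24 10:52 README.md                    
$ git status                                                                
On branch main                                                              
Changes not staged for commit:                                              
                                                                            
        modified:   utils.py                                                
        modified:   README.md                                               
        modified:   main.py                                                 
                                                                            
Untracked files:                                                            
                                                                            
        draft.txt                                                           
$ cat data.txt                                                              
key0 = value75                                                              
$ █                                                                         
                                                                            
                                                                            
                                                                            
                                                                            
                                                                            
                                                                            
                                                                            
                                                                            
                                                                            
                                                                            


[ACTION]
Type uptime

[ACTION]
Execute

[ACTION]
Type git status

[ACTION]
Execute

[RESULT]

$ ls -la                                                                    
drwxr-xr-x  1 user group    19162 Jan 25 10:55 docs/                        
-rw-r--r--  1 user group    12293 Jan 23 10:32 setup.py                     
drwxr-xr-x  1 user group    37861 Feb 15 10:37 src/                         
-rw-r--r--  1 user group     7183 Mar 24 10:52 README.md                    
$ git status                                                                
On branch main                                                              
Changes not staged for commit:                                              
                                                                            
        modified:   utils.py                                                
        modified:   README.md                                               
        modified:   main.py                                                 
                                                                            
Untracked files:                                                            
                                                                            
        draft.txt                                                           
$ cat data.txt                                                              
key0 = value75                                                              
$ uptime                                                                    
 10:00  up 46 days                                                          
$ git status                                                                
On branch main                                                              
Changes not staged for commit:                                              
                                                                            
        modified:   README.md                                               
$ █                                                                         
                                                                            
                                                                            
                                                                            
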